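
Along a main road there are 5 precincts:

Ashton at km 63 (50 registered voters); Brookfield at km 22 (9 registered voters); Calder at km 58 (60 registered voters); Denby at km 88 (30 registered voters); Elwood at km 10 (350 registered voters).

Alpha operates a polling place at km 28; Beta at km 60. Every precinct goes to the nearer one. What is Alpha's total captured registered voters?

359

The indifferent point is the midpoint (28+60)/2 = 44; precincts left of it (closer to Alpha at 28) go to Alpha, those right go to Beta.
  Elwood at 10 (w=350) → Alpha
  Brookfield at 22 (w=9) → Alpha
  Calder at 58 (w=60) → Beta
  Ashton at 63 (w=50) → Beta
  Denby at 88 (w=30) → Beta
Alpha captures 359; Beta captures 140.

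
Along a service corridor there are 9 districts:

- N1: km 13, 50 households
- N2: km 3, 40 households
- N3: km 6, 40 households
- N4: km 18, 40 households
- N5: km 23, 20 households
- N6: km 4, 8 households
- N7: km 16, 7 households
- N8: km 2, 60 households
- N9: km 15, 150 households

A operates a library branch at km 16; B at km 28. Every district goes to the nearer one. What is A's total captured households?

395

The indifferent point is the midpoint (16+28)/2 = 22; districts left of it (closer to A at 16) go to A, those right go to B.
  N8 at 2 (w=60) → A
  N2 at 3 (w=40) → A
  N6 at 4 (w=8) → A
  N3 at 6 (w=40) → A
  N1 at 13 (w=50) → A
  N9 at 15 (w=150) → A
  N7 at 16 (w=7) → A
  N4 at 18 (w=40) → A
  N5 at 23 (w=20) → B
A captures 395; B captures 20.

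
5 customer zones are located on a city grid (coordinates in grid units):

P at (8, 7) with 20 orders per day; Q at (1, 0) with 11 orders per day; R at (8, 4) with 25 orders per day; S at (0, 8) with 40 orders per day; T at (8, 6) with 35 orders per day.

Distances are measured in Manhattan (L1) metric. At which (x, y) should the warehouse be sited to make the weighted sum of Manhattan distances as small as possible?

Manhattan distance separates: Σwᵢ(|x−xᵢ|+|y−yᵢ|) = Σwᵢ|x−xᵢ| + Σwᵢ|y−yᵢ|, so x and y are optimised independently as 1-D weighted medians.
Total weight W = 131; half = 65.5.
x-coordinate, sorted with cumulative weight:
  x=0 (S, w=40) cum 40
  x=1 (Q, w=11) cum 51
  x=8 (P, w=20) cum 71  ← median
  x=8 (R, w=25) cum 96
  x=8 (T, w=35) cum 131
⇒ x* = 8
y-coordinate, sorted with cumulative weight:
  y=0 (Q, w=11) cum 11
  y=4 (R, w=25) cum 36
  y=6 (T, w=35) cum 71  ← median
  y=7 (P, w=20) cum 91
  y=8 (S, w=40) cum 131
⇒ y* = 6

(8, 6)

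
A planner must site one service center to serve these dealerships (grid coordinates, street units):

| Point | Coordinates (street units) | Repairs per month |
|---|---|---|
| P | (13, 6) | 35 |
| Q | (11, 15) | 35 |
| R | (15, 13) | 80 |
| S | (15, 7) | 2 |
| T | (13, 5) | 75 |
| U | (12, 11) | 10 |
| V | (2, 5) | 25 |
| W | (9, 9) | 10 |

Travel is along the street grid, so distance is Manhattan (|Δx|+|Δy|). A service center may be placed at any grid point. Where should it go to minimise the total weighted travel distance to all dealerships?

Manhattan distance separates: Σwᵢ(|x−xᵢ|+|y−yᵢ|) = Σwᵢ|x−xᵢ| + Σwᵢ|y−yᵢ|, so x and y are optimised independently as 1-D weighted medians.
Total weight W = 272; half = 136.
x-coordinate, sorted with cumulative weight:
  x=2 (V, w=25) cum 25
  x=9 (W, w=10) cum 35
  x=11 (Q, w=35) cum 70
  x=12 (U, w=10) cum 80
  x=13 (P, w=35) cum 115
  x=13 (T, w=75) cum 190  ← median
  x=15 (R, w=80) cum 270
  x=15 (S, w=2) cum 272
⇒ x* = 13
y-coordinate, sorted with cumulative weight:
  y=5 (T, w=75) cum 75
  y=5 (V, w=25) cum 100
  y=6 (P, w=35) cum 135
  y=7 (S, w=2) cum 137  ← median
  y=9 (W, w=10) cum 147
  y=11 (U, w=10) cum 157
  y=13 (R, w=80) cum 237
  y=15 (Q, w=35) cum 272
⇒ y* = 7

(13, 7)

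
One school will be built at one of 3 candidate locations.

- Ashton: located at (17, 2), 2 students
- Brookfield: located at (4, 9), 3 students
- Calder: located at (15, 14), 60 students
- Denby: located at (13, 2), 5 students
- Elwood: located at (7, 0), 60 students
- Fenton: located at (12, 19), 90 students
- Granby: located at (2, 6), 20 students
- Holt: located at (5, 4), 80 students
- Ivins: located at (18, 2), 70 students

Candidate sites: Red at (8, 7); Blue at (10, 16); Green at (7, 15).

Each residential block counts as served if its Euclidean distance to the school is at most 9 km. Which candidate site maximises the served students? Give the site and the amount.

Coverage radius r = 9 km; a point is covered iff (Δx)²+(Δy)² ≤ 9² = 81.
  Red (8, 7): covers {Brookfield, Denby, Elwood, Granby, Holt} → 168
  Blue (10, 16): covers {Calder, Fenton} → 150
  Green (7, 15): covers {Brookfield, Calder, Fenton} → 153
Maximum coverage at Red: 168 students.

Red, covering 168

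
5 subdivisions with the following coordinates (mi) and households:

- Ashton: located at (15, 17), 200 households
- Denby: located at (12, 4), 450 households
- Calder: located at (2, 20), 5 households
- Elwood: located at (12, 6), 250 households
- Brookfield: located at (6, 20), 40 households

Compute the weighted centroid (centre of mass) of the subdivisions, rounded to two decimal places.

The minimiser of Σwᵢ‖p−pᵢ‖² is the weighted centroid p* = (Σwᵢpᵢ)/(Σwᵢ).
Σwᵢ = 945.
Σwᵢxᵢ = 200·15 + 450·12 + 5·2 + 250·12 + 40·6 = 11650.
Σwᵢyᵢ = 200·17 + 450·4 + 5·20 + 250·6 + 40·20 = 7600.
x* = 11650/945 = 12.33, y* = 7600/945 = 8.04.

(12.33, 8.04)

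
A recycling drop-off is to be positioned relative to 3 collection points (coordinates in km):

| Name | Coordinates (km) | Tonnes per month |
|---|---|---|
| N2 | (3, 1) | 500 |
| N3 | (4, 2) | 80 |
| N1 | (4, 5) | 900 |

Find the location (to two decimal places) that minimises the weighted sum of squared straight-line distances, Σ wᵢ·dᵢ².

The minimiser of Σwᵢ‖p−pᵢ‖² is the weighted centroid p* = (Σwᵢpᵢ)/(Σwᵢ).
Σwᵢ = 1480.
Σwᵢxᵢ = 500·3 + 80·4 + 900·4 = 5420.
Σwᵢyᵢ = 500·1 + 80·2 + 900·5 = 5160.
x* = 5420/1480 = 3.66, y* = 5160/1480 = 3.49.

(3.66, 3.49)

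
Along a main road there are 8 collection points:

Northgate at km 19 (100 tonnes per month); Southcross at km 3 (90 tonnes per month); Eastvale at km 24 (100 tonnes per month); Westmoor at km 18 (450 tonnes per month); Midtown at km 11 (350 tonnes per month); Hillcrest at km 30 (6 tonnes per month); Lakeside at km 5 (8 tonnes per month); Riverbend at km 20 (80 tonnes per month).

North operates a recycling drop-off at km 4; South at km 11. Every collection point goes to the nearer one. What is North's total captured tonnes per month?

The indifferent point is the midpoint (4+11)/2 = 7.5; collection points left of it (closer to North at 4) go to North, those right go to South.
  Southcross at 3 (w=90) → North
  Lakeside at 5 (w=8) → North
  Midtown at 11 (w=350) → South
  Westmoor at 18 (w=450) → South
  Northgate at 19 (w=100) → South
  Riverbend at 20 (w=80) → South
  Eastvale at 24 (w=100) → South
  Hillcrest at 30 (w=6) → South
North captures 98; South captures 1086.

98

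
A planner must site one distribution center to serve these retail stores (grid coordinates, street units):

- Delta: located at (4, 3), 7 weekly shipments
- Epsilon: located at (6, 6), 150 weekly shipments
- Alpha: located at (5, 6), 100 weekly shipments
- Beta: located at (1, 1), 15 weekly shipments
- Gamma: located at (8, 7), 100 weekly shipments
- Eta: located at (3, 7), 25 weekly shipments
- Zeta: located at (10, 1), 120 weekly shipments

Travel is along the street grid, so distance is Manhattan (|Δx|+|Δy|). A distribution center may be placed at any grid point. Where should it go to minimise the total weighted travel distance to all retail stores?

Manhattan distance separates: Σwᵢ(|x−xᵢ|+|y−yᵢ|) = Σwᵢ|x−xᵢ| + Σwᵢ|y−yᵢ|, so x and y are optimised independently as 1-D weighted medians.
Total weight W = 517; half = 258.5.
x-coordinate, sorted with cumulative weight:
  x=1 (Beta, w=15) cum 15
  x=3 (Eta, w=25) cum 40
  x=4 (Delta, w=7) cum 47
  x=5 (Alpha, w=100) cum 147
  x=6 (Epsilon, w=150) cum 297  ← median
  x=8 (Gamma, w=100) cum 397
  x=10 (Zeta, w=120) cum 517
⇒ x* = 6
y-coordinate, sorted with cumulative weight:
  y=1 (Beta, w=15) cum 15
  y=1 (Zeta, w=120) cum 135
  y=3 (Delta, w=7) cum 142
  y=6 (Epsilon, w=150) cum 292  ← median
  y=6 (Alpha, w=100) cum 392
  y=7 (Gamma, w=100) cum 492
  y=7 (Eta, w=25) cum 517
⇒ y* = 6

(6, 6)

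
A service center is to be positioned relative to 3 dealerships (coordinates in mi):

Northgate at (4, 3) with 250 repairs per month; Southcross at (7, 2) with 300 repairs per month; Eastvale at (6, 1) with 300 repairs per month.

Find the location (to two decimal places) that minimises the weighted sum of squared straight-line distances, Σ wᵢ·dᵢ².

The minimiser of Σwᵢ‖p−pᵢ‖² is the weighted centroid p* = (Σwᵢpᵢ)/(Σwᵢ).
Σwᵢ = 850.
Σwᵢxᵢ = 250·4 + 300·7 + 300·6 = 4900.
Σwᵢyᵢ = 250·3 + 300·2 + 300·1 = 1650.
x* = 4900/850 = 5.76, y* = 1650/850 = 1.94.

(5.76, 1.94)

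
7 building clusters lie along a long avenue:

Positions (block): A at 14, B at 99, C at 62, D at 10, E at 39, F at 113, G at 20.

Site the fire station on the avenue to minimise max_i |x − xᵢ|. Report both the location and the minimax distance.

The 1-center on a line is the midpoint of the two extreme points: leftmost at 10, rightmost at 113.
Optimal location = (10 + 113)/2 = 61.5; maximum distance = (113 − 10)/2 = 51.5.

location 61.5, max distance 51.5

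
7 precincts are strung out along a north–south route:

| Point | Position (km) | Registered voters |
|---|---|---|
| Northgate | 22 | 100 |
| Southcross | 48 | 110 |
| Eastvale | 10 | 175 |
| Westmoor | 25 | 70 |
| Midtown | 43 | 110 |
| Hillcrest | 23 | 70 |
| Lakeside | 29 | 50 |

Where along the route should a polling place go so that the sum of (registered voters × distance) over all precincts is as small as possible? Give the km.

x = 23

For a sum of weighted absolute distances on a line, the optimum is the weighted median (not the mean). Total weight W = 685; half-weight = 342.5.
Sort by position and accumulate weight:
  km 10 (Eastvale, w=175) → cum 175
  km 22 (Northgate, w=100) → cum 275
  km 23 (Hillcrest, w=70) → cum 345  ≥ 342.5 → median here
  km 25 (Westmoor, w=70) → cum 415
  km 29 (Lakeside, w=50) → cum 465
  km 43 (Midtown, w=110) → cum 575
  km 48 (Southcross, w=110) → cum 685
Optimal location: km 23.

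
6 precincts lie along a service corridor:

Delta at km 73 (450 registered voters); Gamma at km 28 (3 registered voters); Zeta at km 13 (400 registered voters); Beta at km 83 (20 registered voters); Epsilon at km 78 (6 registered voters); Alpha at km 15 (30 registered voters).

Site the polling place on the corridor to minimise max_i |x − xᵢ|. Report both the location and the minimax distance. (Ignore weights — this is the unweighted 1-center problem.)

The 1-center on a line is the midpoint of the two extreme points: leftmost at 13, rightmost at 83.
Optimal location = (13 + 83)/2 = 48; maximum distance = (83 − 13)/2 = 35.

location 48, max distance 35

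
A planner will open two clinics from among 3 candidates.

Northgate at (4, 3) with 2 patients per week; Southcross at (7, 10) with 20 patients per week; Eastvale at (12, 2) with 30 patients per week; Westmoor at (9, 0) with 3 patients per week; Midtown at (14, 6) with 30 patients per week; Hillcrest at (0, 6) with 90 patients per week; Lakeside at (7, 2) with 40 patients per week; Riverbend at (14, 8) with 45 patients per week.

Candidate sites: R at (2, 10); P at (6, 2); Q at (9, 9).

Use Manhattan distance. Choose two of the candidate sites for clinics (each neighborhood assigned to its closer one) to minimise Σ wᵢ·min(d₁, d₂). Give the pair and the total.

Evaluate every pair (each demand assigned to the nearer of the two):
  {P, Q}: total = 1711
  {R, Q}: total = 1815
  {R, P}: total = 1871
Best pair: {P, Q} with total 1711.

{P, Q}, total 1711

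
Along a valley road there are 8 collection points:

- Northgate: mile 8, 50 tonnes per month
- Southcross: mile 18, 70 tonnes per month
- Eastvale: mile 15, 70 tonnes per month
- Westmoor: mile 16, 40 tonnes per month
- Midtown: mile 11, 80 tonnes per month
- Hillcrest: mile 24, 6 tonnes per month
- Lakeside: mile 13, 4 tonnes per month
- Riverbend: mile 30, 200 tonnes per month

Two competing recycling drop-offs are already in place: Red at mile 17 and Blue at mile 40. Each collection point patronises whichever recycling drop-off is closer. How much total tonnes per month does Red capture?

320

The indifferent point is the midpoint (17+40)/2 = 28.5; collection points left of it (closer to Red at 17) go to Red, those right go to Blue.
  Northgate at 8 (w=50) → Red
  Midtown at 11 (w=80) → Red
  Lakeside at 13 (w=4) → Red
  Eastvale at 15 (w=70) → Red
  Westmoor at 16 (w=40) → Red
  Southcross at 18 (w=70) → Red
  Hillcrest at 24 (w=6) → Red
  Riverbend at 30 (w=200) → Blue
Red captures 320; Blue captures 200.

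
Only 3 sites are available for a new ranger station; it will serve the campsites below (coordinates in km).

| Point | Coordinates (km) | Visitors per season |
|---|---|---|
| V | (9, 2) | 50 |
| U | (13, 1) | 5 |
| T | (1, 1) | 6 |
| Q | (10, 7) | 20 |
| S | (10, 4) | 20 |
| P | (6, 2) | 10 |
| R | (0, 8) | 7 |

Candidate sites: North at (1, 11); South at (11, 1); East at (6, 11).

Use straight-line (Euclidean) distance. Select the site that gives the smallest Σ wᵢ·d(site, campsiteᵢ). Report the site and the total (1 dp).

South, total 509.0 km

Total weighted distance at each candidate:
  North (1, 11): total = 1290.3
  South (11, 1): total = 509.0
  East (6, 11): total = 1013.8
Minimum is at South with total 509.0 km.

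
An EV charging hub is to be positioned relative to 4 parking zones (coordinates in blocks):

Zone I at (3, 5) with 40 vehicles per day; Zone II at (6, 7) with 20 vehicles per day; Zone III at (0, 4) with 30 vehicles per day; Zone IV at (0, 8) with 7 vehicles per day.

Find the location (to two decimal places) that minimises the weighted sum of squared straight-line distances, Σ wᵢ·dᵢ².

The minimiser of Σwᵢ‖p−pᵢ‖² is the weighted centroid p* = (Σwᵢpᵢ)/(Σwᵢ).
Σwᵢ = 97.
Σwᵢxᵢ = 40·3 + 20·6 + 30·0 + 7·0 = 240.
Σwᵢyᵢ = 40·5 + 20·7 + 30·4 + 7·8 = 516.
x* = 240/97 = 2.47, y* = 516/97 = 5.32.

(2.47, 5.32)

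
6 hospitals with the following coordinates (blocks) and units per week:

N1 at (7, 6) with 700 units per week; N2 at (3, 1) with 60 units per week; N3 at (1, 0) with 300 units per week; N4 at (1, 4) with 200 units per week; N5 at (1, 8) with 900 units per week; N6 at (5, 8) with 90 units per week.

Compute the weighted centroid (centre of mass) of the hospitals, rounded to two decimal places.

The minimiser of Σwᵢ‖p−pᵢ‖² is the weighted centroid p* = (Σwᵢpᵢ)/(Σwᵢ).
Σwᵢ = 2250.
Σwᵢxᵢ = 700·7 + 60·3 + 300·1 + 200·1 + 900·1 + 90·5 = 6930.
Σwᵢyᵢ = 700·6 + 60·1 + 300·0 + 200·4 + 900·8 + 90·8 = 12980.
x* = 6930/2250 = 3.08, y* = 12980/2250 = 5.77.

(3.08, 5.77)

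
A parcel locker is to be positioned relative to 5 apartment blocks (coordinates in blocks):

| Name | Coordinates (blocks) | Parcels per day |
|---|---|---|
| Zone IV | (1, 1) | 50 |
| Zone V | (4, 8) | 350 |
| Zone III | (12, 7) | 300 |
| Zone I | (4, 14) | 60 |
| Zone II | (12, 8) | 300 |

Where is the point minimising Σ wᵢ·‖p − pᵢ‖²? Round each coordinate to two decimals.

The minimiser of Σwᵢ‖p−pᵢ‖² is the weighted centroid p* = (Σwᵢpᵢ)/(Σwᵢ).
Σwᵢ = 1060.
Σwᵢxᵢ = 50·1 + 350·4 + 300·12 + 60·4 + 300·12 = 8890.
Σwᵢyᵢ = 50·1 + 350·8 + 300·7 + 60·14 + 300·8 = 8190.
x* = 8890/1060 = 8.39, y* = 8190/1060 = 7.73.

(8.39, 7.73)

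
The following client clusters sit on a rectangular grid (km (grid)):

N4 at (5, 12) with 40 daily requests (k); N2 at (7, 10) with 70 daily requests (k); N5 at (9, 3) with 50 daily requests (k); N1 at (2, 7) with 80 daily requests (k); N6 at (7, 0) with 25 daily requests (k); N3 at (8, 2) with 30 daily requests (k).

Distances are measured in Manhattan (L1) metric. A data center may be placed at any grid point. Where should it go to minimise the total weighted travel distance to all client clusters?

Manhattan distance separates: Σwᵢ(|x−xᵢ|+|y−yᵢ|) = Σwᵢ|x−xᵢ| + Σwᵢ|y−yᵢ|, so x and y are optimised independently as 1-D weighted medians.
Total weight W = 295; half = 147.5.
x-coordinate, sorted with cumulative weight:
  x=2 (N1, w=80) cum 80
  x=5 (N4, w=40) cum 120
  x=7 (N2, w=70) cum 190  ← median
  x=7 (N6, w=25) cum 215
  x=8 (N3, w=30) cum 245
  x=9 (N5, w=50) cum 295
⇒ x* = 7
y-coordinate, sorted with cumulative weight:
  y=0 (N6, w=25) cum 25
  y=2 (N3, w=30) cum 55
  y=3 (N5, w=50) cum 105
  y=7 (N1, w=80) cum 185  ← median
  y=10 (N2, w=70) cum 255
  y=12 (N4, w=40) cum 295
⇒ y* = 7

(7, 7)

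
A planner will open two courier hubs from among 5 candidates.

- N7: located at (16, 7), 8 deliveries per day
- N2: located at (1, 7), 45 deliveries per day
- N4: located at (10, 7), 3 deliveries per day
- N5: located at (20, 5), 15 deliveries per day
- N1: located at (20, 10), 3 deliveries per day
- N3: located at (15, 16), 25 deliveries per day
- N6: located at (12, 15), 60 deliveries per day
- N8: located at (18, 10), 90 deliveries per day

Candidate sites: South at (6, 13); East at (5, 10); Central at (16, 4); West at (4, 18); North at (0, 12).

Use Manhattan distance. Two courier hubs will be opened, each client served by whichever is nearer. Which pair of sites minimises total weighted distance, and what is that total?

{South, Central}, total 2151

Evaluate every pair (each demand assigned to the nearer of the two):
  {South, Central}: total = 2151
  {East, Central}: total = 2233
  {Central, North}: total = 2371
  {Central, West}: total = 2491
  {South, East}: total = 2746
  {South, North}: total = 2939
  {East, West}: total = 2951
  {East, North}: total = 3041
  {South, West}: total = 3164
  {West, North}: total = 3739
Best pair: {South, Central} with total 2151.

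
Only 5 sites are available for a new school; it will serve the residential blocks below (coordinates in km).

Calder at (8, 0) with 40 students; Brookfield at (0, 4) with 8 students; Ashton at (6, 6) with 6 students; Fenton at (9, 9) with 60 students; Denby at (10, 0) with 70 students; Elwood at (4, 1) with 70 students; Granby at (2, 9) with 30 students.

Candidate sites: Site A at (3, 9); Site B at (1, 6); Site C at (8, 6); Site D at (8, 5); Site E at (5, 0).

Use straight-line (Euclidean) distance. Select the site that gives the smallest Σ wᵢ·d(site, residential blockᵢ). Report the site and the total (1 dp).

Site D, total 1514.6 km

Total weighted distance at each candidate:
  Site A (3, 9): total = 2236.4
  Site B (1, 6): total = 2189.5
  Site C (8, 6): total = 1599.9
  Site D (8, 5): total = 1514.6
  Site E (5, 0): total = 1532.3
Minimum is at Site D with total 1514.6 km.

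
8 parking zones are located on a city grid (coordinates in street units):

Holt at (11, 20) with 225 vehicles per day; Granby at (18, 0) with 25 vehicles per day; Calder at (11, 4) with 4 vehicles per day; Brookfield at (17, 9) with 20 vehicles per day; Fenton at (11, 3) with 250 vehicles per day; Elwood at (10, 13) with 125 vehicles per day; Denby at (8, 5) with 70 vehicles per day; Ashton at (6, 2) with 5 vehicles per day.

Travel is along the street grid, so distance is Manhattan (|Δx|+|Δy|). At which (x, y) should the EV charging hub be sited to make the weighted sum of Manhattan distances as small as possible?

Manhattan distance separates: Σwᵢ(|x−xᵢ|+|y−yᵢ|) = Σwᵢ|x−xᵢ| + Σwᵢ|y−yᵢ|, so x and y are optimised independently as 1-D weighted medians.
Total weight W = 724; half = 362.
x-coordinate, sorted with cumulative weight:
  x=6 (Ashton, w=5) cum 5
  x=8 (Denby, w=70) cum 75
  x=10 (Elwood, w=125) cum 200
  x=11 (Holt, w=225) cum 425  ← median
  x=11 (Calder, w=4) cum 429
  x=11 (Fenton, w=250) cum 679
  x=17 (Brookfield, w=20) cum 699
  x=18 (Granby, w=25) cum 724
⇒ x* = 11
y-coordinate, sorted with cumulative weight:
  y=0 (Granby, w=25) cum 25
  y=2 (Ashton, w=5) cum 30
  y=3 (Fenton, w=250) cum 280
  y=4 (Calder, w=4) cum 284
  y=5 (Denby, w=70) cum 354
  y=9 (Brookfield, w=20) cum 374  ← median
  y=13 (Elwood, w=125) cum 499
  y=20 (Holt, w=225) cum 724
⇒ y* = 9

(11, 9)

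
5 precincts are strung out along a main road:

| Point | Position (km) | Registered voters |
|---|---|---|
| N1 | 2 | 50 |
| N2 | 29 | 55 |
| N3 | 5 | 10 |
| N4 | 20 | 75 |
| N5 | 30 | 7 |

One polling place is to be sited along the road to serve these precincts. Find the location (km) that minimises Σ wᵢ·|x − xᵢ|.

x = 20

For a sum of weighted absolute distances on a line, the optimum is the weighted median (not the mean). Total weight W = 197; half-weight = 98.5.
Sort by position and accumulate weight:
  km 2 (N1, w=50) → cum 50
  km 5 (N3, w=10) → cum 60
  km 20 (N4, w=75) → cum 135  ≥ 98.5 → median here
  km 29 (N2, w=55) → cum 190
  km 30 (N5, w=7) → cum 197
Optimal location: km 20.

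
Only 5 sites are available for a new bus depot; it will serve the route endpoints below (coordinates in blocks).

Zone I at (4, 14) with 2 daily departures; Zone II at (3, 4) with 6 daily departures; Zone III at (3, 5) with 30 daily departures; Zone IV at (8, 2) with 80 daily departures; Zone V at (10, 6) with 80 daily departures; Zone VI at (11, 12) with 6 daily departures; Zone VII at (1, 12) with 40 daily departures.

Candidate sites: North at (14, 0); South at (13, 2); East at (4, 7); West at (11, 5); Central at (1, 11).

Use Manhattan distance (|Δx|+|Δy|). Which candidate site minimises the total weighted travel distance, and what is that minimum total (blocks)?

Total weighted distance at each candidate:
  North (14, 0): total = 3148
  South (13, 2): total = 2416
  East (4, 7): total = 1800
  West (11, 5): total = 1688
  Central (1, 11): total = 2812
Minimum is at West with total 1688 blocks.

West, total 1688 blocks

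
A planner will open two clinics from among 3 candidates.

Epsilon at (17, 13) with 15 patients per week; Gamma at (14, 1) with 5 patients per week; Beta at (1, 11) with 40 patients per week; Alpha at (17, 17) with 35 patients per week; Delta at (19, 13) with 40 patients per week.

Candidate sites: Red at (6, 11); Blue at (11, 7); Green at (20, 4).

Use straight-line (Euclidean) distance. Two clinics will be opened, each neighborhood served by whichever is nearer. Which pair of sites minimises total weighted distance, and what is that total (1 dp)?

Evaluate every pair (each demand assigned to the nearer of the two):
  {Red, Blue}: total = 1169.0
  {Red, Green}: total = 1176.6
  {Blue, Green}: total = 1362.0
Best pair: {Red, Blue} with total 1169.0.

{Red, Blue}, total 1169.0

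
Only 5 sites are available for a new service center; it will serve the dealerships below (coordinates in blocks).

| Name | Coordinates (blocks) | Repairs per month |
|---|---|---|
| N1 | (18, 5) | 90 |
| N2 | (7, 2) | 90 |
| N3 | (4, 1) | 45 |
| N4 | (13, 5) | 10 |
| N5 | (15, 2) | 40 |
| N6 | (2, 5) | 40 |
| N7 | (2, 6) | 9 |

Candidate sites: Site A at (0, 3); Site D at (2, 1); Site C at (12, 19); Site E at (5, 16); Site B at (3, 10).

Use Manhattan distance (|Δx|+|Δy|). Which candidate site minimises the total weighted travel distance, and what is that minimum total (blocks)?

Site D, total 3345 blocks

Total weighted distance at each candidate:
  Site A (0, 3): total = 3785
  Site D (2, 1): total = 3345
  Site C (12, 19): total = 7067
  Site E (5, 16): total = 6147
  Site B (3, 10): total = 4565
Minimum is at Site D with total 3345 blocks.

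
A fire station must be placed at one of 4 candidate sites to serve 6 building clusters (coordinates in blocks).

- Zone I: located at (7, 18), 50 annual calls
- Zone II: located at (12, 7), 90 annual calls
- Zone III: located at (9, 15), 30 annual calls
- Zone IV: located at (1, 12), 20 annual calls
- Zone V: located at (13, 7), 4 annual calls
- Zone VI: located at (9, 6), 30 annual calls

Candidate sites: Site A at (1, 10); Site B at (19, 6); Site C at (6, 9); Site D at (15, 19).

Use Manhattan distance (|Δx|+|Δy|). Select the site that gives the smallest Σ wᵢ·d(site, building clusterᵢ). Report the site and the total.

Site C, total 1866 blocks

Total weighted distance at each candidate:
  Site A (1, 10): total = 2810
  Site B (19, 6): total = 3298
  Site C (6, 9): total = 1866
  Site D (15, 19): total = 3146
Minimum is at Site C with total 1866 blocks.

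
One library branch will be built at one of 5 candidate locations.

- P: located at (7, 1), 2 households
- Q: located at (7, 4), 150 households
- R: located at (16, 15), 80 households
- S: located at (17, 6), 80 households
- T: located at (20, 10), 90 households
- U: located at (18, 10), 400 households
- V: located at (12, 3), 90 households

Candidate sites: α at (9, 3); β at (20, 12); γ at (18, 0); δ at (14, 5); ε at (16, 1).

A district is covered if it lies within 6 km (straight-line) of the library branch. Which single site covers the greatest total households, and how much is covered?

β, covering 570

Coverage radius r = 6 km; a point is covered iff (Δx)²+(Δy)² ≤ 6² = 36.
  α (9, 3): covers {P, Q, V} → 242
  β (20, 12): covers {R, T, U} → 570
  γ (18, 0): covers {none} → 0
  δ (14, 5): covers {S, V} → 170
  ε (16, 1): covers {S, V} → 170
Maximum coverage at β: 570 households.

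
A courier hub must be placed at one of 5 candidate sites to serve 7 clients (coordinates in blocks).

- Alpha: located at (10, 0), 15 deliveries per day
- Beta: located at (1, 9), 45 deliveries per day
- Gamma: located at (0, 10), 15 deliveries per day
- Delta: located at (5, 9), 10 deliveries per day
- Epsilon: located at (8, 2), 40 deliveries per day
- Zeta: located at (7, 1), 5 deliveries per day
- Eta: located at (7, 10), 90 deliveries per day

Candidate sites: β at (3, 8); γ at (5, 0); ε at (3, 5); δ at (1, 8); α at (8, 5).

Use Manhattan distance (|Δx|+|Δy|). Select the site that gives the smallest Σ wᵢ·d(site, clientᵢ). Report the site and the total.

Total weighted distance at each candidate:
  β (3, 8): total = 1500
  γ (5, 0): total = 2270
  ε (3, 5): total = 1800
  δ (1, 8): total = 1700
  α (8, 5): total = 1550
Minimum is at β with total 1500 blocks.

β, total 1500 blocks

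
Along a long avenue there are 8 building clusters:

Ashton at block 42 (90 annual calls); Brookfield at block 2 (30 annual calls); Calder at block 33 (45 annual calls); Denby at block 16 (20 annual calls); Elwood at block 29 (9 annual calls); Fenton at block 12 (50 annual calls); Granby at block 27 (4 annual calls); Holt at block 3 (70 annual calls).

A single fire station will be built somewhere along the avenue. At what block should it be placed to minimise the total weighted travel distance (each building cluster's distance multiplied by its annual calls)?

x = 16

For a sum of weighted absolute distances on a line, the optimum is the weighted median (not the mean). Total weight W = 318; half-weight = 159.
Sort by position and accumulate weight:
  block 2 (Brookfield, w=30) → cum 30
  block 3 (Holt, w=70) → cum 100
  block 12 (Fenton, w=50) → cum 150
  block 16 (Denby, w=20) → cum 170  ≥ 159 → median here
  block 27 (Granby, w=4) → cum 174
  block 29 (Elwood, w=9) → cum 183
  block 33 (Calder, w=45) → cum 228
  block 42 (Ashton, w=90) → cum 318
Optimal location: block 16.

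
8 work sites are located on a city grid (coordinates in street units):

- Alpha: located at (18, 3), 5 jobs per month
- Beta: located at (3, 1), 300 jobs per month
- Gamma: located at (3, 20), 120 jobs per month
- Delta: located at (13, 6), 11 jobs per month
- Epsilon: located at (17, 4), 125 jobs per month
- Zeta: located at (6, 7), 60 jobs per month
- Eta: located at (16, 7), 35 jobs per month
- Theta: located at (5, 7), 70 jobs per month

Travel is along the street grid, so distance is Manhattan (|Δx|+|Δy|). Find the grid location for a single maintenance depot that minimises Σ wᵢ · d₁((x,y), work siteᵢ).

(3, 4)

Manhattan distance separates: Σwᵢ(|x−xᵢ|+|y−yᵢ|) = Σwᵢ|x−xᵢ| + Σwᵢ|y−yᵢ|, so x and y are optimised independently as 1-D weighted medians.
Total weight W = 726; half = 363.
x-coordinate, sorted with cumulative weight:
  x=3 (Beta, w=300) cum 300
  x=3 (Gamma, w=120) cum 420  ← median
  x=5 (Theta, w=70) cum 490
  x=6 (Zeta, w=60) cum 550
  x=13 (Delta, w=11) cum 561
  x=16 (Eta, w=35) cum 596
  x=17 (Epsilon, w=125) cum 721
  x=18 (Alpha, w=5) cum 726
⇒ x* = 3
y-coordinate, sorted with cumulative weight:
  y=1 (Beta, w=300) cum 300
  y=3 (Alpha, w=5) cum 305
  y=4 (Epsilon, w=125) cum 430  ← median
  y=6 (Delta, w=11) cum 441
  y=7 (Zeta, w=60) cum 501
  y=7 (Eta, w=35) cum 536
  y=7 (Theta, w=70) cum 606
  y=20 (Gamma, w=120) cum 726
⇒ y* = 4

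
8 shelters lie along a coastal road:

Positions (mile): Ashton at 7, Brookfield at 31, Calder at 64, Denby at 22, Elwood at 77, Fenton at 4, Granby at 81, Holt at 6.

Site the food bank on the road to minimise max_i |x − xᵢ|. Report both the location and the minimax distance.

The 1-center on a line is the midpoint of the two extreme points: leftmost at 4, rightmost at 81.
Optimal location = (4 + 81)/2 = 42.5; maximum distance = (81 − 4)/2 = 38.5.

location 42.5, max distance 38.5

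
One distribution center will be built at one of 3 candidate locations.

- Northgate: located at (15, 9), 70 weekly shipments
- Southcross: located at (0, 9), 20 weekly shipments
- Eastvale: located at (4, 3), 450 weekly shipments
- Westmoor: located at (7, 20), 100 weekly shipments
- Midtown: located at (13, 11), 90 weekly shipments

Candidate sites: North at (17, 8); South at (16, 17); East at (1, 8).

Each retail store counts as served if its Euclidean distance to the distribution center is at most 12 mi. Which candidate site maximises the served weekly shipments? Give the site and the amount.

Coverage radius r = 12 mi; a point is covered iff (Δx)²+(Δy)² ≤ 12² = 144.
  North (17, 8): covers {Northgate, Midtown} → 160
  South (16, 17): covers {Northgate, Westmoor, Midtown} → 260
  East (1, 8): covers {Southcross, Eastvale} → 470
Maximum coverage at East: 470 weekly shipments.

East, covering 470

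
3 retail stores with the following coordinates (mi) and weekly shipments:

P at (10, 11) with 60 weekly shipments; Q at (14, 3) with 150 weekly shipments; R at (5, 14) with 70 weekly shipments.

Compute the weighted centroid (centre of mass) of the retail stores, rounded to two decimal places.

The minimiser of Σwᵢ‖p−pᵢ‖² is the weighted centroid p* = (Σwᵢpᵢ)/(Σwᵢ).
Σwᵢ = 280.
Σwᵢxᵢ = 60·10 + 150·14 + 70·5 = 3050.
Σwᵢyᵢ = 60·11 + 150·3 + 70·14 = 2090.
x* = 3050/280 = 10.89, y* = 2090/280 = 7.46.

(10.89, 7.46)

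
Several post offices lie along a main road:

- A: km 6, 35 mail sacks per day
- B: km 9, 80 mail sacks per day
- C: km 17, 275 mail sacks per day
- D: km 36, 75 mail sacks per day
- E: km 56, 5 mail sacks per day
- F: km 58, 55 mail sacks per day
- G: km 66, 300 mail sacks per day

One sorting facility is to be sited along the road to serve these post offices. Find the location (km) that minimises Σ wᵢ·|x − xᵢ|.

x = 36

For a sum of weighted absolute distances on a line, the optimum is the weighted median (not the mean). Total weight W = 825; half-weight = 412.5.
Sort by position and accumulate weight:
  km 6 (A, w=35) → cum 35
  km 9 (B, w=80) → cum 115
  km 17 (C, w=275) → cum 390
  km 36 (D, w=75) → cum 465  ≥ 412.5 → median here
  km 56 (E, w=5) → cum 470
  km 58 (F, w=55) → cum 525
  km 66 (G, w=300) → cum 825
Optimal location: km 36.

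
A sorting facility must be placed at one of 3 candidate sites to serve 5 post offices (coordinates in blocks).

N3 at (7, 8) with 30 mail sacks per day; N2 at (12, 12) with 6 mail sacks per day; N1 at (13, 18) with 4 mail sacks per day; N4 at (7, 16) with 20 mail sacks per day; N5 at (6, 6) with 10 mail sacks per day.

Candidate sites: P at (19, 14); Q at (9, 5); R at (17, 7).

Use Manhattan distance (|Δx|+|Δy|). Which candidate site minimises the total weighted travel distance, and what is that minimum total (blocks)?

Q, total 578 blocks

Total weighted distance at each candidate:
  P (19, 14): total = 1124
  Q (9, 5): total = 578
  R (17, 7): total = 950
Minimum is at Q with total 578 blocks.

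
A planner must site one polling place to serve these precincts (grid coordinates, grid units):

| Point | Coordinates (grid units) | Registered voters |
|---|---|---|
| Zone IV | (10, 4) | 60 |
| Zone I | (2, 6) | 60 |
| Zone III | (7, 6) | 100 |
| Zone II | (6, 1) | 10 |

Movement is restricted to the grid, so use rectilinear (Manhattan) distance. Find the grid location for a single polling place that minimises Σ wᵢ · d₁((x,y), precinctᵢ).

(7, 6)

Manhattan distance separates: Σwᵢ(|x−xᵢ|+|y−yᵢ|) = Σwᵢ|x−xᵢ| + Σwᵢ|y−yᵢ|, so x and y are optimised independently as 1-D weighted medians.
Total weight W = 230; half = 115.
x-coordinate, sorted with cumulative weight:
  x=2 (Zone I, w=60) cum 60
  x=6 (Zone II, w=10) cum 70
  x=7 (Zone III, w=100) cum 170  ← median
  x=10 (Zone IV, w=60) cum 230
⇒ x* = 7
y-coordinate, sorted with cumulative weight:
  y=1 (Zone II, w=10) cum 10
  y=4 (Zone IV, w=60) cum 70
  y=6 (Zone I, w=60) cum 130  ← median
  y=6 (Zone III, w=100) cum 230
⇒ y* = 6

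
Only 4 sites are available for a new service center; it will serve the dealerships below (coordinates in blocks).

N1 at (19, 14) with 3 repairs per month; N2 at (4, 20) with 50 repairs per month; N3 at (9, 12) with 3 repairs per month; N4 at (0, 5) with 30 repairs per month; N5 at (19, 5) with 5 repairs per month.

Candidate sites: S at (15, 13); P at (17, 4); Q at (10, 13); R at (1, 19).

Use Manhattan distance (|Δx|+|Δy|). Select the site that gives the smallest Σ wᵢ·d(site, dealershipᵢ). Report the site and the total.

R, total 924 blocks

Total weighted distance at each candidate:
  S (15, 13): total = 1686
  P (17, 4): total = 2089
  Q (10, 13): total = 1311
  R (1, 19): total = 924
Minimum is at R with total 924 blocks.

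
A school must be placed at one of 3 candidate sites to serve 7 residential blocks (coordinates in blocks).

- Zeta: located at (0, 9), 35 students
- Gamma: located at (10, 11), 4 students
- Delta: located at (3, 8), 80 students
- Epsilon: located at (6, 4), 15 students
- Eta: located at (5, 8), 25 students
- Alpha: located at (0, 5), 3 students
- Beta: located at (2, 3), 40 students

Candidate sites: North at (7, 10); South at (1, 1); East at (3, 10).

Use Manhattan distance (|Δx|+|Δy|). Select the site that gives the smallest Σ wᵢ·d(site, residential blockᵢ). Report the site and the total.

East, total 911 blocks

Total weighted distance at each candidate:
  North (7, 10): total = 1497
  South (1, 1): total = 1641
  East (3, 10): total = 911
Minimum is at East with total 911 blocks.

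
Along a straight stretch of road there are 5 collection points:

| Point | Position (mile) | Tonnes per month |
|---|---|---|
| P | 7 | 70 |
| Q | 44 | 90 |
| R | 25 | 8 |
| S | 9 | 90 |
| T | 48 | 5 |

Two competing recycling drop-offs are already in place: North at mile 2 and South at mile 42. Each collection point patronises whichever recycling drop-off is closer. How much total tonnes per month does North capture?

The indifferent point is the midpoint (2+42)/2 = 22; collection points left of it (closer to North at 2) go to North, those right go to South.
  P at 7 (w=70) → North
  S at 9 (w=90) → North
  R at 25 (w=8) → South
  Q at 44 (w=90) → South
  T at 48 (w=5) → South
North captures 160; South captures 103.

160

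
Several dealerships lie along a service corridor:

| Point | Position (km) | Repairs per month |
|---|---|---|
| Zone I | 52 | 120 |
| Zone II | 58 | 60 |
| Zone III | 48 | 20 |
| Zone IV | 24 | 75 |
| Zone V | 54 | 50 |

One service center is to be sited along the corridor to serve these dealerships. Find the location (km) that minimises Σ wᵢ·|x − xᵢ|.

For a sum of weighted absolute distances on a line, the optimum is the weighted median (not the mean). Total weight W = 325; half-weight = 162.5.
Sort by position and accumulate weight:
  km 24 (Zone IV, w=75) → cum 75
  km 48 (Zone III, w=20) → cum 95
  km 52 (Zone I, w=120) → cum 215  ≥ 162.5 → median here
  km 54 (Zone V, w=50) → cum 265
  km 58 (Zone II, w=60) → cum 325
Optimal location: km 52.

x = 52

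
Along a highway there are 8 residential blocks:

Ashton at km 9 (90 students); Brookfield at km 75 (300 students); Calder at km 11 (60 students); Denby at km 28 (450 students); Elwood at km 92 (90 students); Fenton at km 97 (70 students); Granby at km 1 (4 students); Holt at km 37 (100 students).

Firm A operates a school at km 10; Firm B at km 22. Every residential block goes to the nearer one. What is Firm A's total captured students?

The indifferent point is the midpoint (10+22)/2 = 16; residential blocks left of it (closer to Firm A at 10) go to Firm A, those right go to Firm B.
  Granby at 1 (w=4) → Firm A
  Ashton at 9 (w=90) → Firm A
  Calder at 11 (w=60) → Firm A
  Denby at 28 (w=450) → Firm B
  Holt at 37 (w=100) → Firm B
  Brookfield at 75 (w=300) → Firm B
  Elwood at 92 (w=90) → Firm B
  Fenton at 97 (w=70) → Firm B
Firm A captures 154; Firm B captures 1010.

154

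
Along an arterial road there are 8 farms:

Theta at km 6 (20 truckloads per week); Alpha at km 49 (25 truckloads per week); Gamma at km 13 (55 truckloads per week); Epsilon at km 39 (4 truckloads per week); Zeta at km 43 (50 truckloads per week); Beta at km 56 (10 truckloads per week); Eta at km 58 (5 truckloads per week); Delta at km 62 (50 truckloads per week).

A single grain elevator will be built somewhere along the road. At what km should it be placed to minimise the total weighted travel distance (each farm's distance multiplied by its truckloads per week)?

For a sum of weighted absolute distances on a line, the optimum is the weighted median (not the mean). Total weight W = 219; half-weight = 109.5.
Sort by position and accumulate weight:
  km 6 (Theta, w=20) → cum 20
  km 13 (Gamma, w=55) → cum 75
  km 39 (Epsilon, w=4) → cum 79
  km 43 (Zeta, w=50) → cum 129  ≥ 109.5 → median here
  km 49 (Alpha, w=25) → cum 154
  km 56 (Beta, w=10) → cum 164
  km 58 (Eta, w=5) → cum 169
  km 62 (Delta, w=50) → cum 219
Optimal location: km 43.

x = 43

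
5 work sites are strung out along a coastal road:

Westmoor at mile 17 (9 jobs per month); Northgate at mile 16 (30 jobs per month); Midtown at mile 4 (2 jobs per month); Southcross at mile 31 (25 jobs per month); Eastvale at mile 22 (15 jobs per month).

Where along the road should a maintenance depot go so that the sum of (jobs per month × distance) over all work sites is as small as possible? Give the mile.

For a sum of weighted absolute distances on a line, the optimum is the weighted median (not the mean). Total weight W = 81; half-weight = 40.5.
Sort by position and accumulate weight:
  mile 4 (Midtown, w=2) → cum 2
  mile 16 (Northgate, w=30) → cum 32
  mile 17 (Westmoor, w=9) → cum 41  ≥ 40.5 → median here
  mile 22 (Eastvale, w=15) → cum 56
  mile 31 (Southcross, w=25) → cum 81
Optimal location: mile 17.

x = 17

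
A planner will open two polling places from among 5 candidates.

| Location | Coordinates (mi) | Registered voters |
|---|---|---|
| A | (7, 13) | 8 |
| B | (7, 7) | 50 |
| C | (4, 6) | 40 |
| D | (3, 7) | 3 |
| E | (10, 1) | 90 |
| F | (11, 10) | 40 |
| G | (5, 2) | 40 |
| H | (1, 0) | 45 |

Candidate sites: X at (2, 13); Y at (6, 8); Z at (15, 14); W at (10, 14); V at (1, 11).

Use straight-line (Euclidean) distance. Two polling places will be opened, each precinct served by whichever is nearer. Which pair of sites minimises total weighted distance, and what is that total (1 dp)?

{Y, W}, total 1777.0

Evaluate every pair (each demand assigned to the nearer of the two):
  {Y, W}: total = 1777.0
  {X, Y}: total = 1842.2
  {Y, Z}: total = 1843.0
  {Y, V}: total = 1843.0
  {W, V}: total = 2856.4
  {Z, V}: total = 2983.9
  {X, W}: total = 3093.3
  {X, V}: total = 3126.5
  {X, Z}: total = 3262.6
  {Z, W}: total = 3439.7
Best pair: {Y, W} with total 1777.0.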